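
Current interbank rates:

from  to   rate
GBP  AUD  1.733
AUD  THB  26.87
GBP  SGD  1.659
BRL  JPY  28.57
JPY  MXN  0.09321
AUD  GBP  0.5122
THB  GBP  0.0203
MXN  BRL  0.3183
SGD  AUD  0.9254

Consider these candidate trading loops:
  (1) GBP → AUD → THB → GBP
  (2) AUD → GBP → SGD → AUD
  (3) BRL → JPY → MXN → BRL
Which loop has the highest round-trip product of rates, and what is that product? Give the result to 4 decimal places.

(1) 1.733 × 26.87 × 0.0203 = 0.94528
(2) 0.5122 × 1.659 × 0.9254 = 0.78635
(3) 28.57 × 0.09321 × 0.3183 = 0.84764
Highest is cycle (1) at 0.9453 (≤1, no arbitrage).

0.9453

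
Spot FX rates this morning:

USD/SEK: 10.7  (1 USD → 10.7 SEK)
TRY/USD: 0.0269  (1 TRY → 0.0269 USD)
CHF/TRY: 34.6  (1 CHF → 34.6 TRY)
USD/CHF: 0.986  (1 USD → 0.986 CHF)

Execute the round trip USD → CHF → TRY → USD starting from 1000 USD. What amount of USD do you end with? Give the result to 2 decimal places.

917.71

1000 USD × 0.986 = 986 CHF
986 CHF × 34.6 = 34115.6 TRY
34115.6 TRY × 0.0269 = 917.70964 USD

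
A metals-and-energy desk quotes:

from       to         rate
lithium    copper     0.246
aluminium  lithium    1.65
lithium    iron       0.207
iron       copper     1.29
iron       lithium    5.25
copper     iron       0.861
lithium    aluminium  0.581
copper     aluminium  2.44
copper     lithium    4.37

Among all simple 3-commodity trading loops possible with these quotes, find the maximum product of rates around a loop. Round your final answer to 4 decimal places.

iron→copper→lithium→iron: 1.29 × 4.37 × 0.207 = 1.16692
iron→lithium→copper→iron: 5.25 × 0.246 × 0.861 = 1.11198
aluminium→lithium→copper→aluminium: 1.65 × 0.246 × 2.44 = 0.99040
Maximum is iron→copper→lithium→iron at 1.1669; arbitrage exists.

1.1669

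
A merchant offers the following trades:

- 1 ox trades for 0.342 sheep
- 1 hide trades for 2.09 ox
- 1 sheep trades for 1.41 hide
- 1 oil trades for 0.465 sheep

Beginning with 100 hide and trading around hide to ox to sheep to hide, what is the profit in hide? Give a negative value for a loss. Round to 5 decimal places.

0.78398

100 hide × 2.09 = 209 ox
209 ox × 0.342 = 71.478 sheep
71.478 sheep × 1.41 = 100.78398 hide
Net change: 100.78398 − 100 = 0.78398 hide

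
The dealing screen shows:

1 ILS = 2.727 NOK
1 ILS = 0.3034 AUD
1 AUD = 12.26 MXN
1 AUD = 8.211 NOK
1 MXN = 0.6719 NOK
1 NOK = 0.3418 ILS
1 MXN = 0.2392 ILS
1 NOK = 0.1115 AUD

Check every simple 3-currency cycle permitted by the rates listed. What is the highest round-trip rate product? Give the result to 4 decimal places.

0.9185

MXN→NOK→AUD→MXN: 0.6719 × 0.1115 × 12.26 = 0.91848
MXN→ILS→AUD→MXN: 0.2392 × 0.3034 × 12.26 = 0.88975
AUD→NOK→ILS→AUD: 8.211 × 0.3418 × 0.3034 = 0.85150
Maximum is MXN→NOK→AUD→MXN at 0.9185; no arbitrage — every cycle loses value.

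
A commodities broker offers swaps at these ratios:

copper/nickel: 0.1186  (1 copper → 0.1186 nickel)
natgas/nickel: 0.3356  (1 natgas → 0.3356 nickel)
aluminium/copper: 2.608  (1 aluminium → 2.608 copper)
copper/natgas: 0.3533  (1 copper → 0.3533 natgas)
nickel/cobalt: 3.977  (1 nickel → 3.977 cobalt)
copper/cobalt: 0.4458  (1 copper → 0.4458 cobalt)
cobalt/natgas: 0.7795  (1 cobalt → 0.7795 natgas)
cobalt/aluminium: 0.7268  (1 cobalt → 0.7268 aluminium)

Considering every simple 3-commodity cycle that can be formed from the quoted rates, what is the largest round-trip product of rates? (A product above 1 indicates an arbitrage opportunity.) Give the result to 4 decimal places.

1.0404

cobalt→natgas→nickel→cobalt: 0.7795 × 0.3356 × 3.977 = 1.04038
cobalt→aluminium→copper→cobalt: 0.7268 × 2.608 × 0.4458 = 0.84501
Maximum is cobalt→natgas→nickel→cobalt at 1.0404; arbitrage exists.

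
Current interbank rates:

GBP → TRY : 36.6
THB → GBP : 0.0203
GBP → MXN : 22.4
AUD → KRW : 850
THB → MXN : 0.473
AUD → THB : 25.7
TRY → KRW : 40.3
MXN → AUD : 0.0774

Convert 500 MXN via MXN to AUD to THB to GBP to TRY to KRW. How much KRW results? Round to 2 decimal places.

500 MXN × 0.0774 = 38.7 AUD
38.7 AUD × 25.7 = 994.59 THB
994.59 THB × 0.0203 = 20.190177 GBP
20.190177 GBP × 36.6 = 738.9604782 TRY
738.9604782 TRY × 40.3 = 29780.10727146 KRW

29780.11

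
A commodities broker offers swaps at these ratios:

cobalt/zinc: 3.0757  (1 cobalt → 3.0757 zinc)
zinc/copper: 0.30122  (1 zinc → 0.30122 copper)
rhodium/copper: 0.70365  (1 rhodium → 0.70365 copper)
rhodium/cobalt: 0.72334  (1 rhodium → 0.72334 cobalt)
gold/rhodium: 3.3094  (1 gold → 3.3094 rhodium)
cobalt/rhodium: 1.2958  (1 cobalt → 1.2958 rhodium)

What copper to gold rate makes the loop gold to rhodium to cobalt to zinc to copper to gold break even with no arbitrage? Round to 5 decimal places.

0.45090

Known legs of the cycle: 3.3094 × 0.72334 × 3.0757 × 0.30122 = 2.217785405593726184
For no arbitrage the full-cycle product must be 1, so the missing rate is 1 / 2.217785405593726184 ≈ 0.4509003.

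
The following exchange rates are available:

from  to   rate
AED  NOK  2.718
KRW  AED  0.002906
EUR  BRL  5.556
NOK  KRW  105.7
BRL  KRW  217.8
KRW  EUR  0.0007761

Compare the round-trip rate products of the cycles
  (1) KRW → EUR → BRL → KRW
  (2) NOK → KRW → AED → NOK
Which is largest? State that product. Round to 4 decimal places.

0.9392

(1) 0.0007761 × 5.556 × 217.8 = 0.93916
(2) 105.7 × 0.002906 × 2.718 = 0.83487
Highest is cycle (1) at 0.9392 (≤1, no arbitrage).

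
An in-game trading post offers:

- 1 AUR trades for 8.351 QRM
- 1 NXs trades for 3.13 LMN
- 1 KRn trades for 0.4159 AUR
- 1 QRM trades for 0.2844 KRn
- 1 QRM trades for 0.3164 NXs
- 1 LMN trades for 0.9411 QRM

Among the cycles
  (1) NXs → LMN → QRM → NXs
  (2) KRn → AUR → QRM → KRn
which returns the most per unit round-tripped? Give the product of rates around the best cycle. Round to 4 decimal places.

0.9878

(1) 3.13 × 0.9411 × 0.3164 = 0.93200
(2) 0.4159 × 8.351 × 0.2844 = 0.98777
Highest is cycle (2) at 0.9878 (≤1, no arbitrage).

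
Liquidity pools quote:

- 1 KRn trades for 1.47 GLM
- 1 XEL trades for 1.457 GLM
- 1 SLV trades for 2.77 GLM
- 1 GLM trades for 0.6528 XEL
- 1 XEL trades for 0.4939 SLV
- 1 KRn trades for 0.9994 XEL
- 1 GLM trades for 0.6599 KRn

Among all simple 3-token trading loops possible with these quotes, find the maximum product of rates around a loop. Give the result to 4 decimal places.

0.9609

GLM→KRn→XEL→GLM: 0.6599 × 0.9994 × 1.457 = 0.96090
GLM→XEL→SLV→GLM: 0.6528 × 0.4939 × 2.77 = 0.89310
Maximum is GLM→KRn→XEL→GLM at 0.9609; no arbitrage — every cycle loses value.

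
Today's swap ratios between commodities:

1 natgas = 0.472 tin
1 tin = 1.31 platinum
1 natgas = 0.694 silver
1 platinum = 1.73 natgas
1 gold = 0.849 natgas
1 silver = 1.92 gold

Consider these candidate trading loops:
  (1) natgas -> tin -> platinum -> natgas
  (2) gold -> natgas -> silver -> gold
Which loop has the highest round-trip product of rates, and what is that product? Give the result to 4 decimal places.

(1) 0.472 × 1.31 × 1.73 = 1.06969
(2) 0.849 × 0.694 × 1.92 = 1.13128
Highest is cycle (2) at 1.1313 (>1, arbitrage).

1.1313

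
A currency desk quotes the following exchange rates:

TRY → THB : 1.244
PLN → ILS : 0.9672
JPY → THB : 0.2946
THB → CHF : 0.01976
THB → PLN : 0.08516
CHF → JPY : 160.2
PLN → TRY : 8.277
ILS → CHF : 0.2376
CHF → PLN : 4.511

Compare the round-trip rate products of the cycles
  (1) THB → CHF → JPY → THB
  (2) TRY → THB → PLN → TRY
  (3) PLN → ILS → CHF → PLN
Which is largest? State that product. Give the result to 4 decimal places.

1.0367

(1) 0.01976 × 160.2 × 0.2946 = 0.93257
(2) 1.244 × 0.08516 × 8.277 = 0.87686
(3) 0.9672 × 0.2376 × 4.511 = 1.03666
Highest is cycle (3) at 1.0367 (>1, arbitrage).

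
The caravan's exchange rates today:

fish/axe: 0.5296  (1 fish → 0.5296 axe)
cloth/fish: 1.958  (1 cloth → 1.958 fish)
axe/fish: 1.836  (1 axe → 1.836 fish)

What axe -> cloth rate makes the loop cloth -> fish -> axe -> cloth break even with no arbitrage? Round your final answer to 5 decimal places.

0.96436

Known legs of the cycle: 1.958 × 0.5296 = 1.0369568
For no arbitrage the full-cycle product must be 1, so the missing rate is 1 / 1.0369568 ≈ 0.9643603.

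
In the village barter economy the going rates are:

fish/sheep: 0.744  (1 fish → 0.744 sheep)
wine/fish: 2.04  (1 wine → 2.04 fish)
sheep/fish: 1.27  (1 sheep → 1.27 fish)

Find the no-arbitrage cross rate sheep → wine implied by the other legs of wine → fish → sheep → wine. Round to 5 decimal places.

Known legs of the cycle: 2.04 × 0.744 = 1.51776
For no arbitrage the full-cycle product must be 1, so the missing rate is 1 / 1.51776 ≈ 0.6588657.

0.65887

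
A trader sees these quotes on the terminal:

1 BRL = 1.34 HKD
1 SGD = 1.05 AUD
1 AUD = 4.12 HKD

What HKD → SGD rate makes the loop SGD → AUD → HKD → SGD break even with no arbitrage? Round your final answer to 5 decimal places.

0.23116

Known legs of the cycle: 1.05 × 4.12 = 4.326
For no arbitrage the full-cycle product must be 1, so the missing rate is 1 / 4.326 ≈ 0.2311604.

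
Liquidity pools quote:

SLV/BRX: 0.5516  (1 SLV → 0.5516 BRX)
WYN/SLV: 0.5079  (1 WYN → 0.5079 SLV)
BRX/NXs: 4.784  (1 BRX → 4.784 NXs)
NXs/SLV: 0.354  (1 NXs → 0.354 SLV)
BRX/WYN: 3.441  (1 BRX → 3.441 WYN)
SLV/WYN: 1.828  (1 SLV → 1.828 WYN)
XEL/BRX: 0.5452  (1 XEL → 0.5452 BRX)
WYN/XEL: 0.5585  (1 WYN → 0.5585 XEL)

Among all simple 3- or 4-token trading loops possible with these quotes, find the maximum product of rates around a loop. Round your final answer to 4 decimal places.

1.0478

XEL→BRX→WYN→XEL: 0.5452 × 3.441 × 0.5585 = 1.04776
WYN→SLV→BRX→WYN: 0.5079 × 0.5516 × 3.441 = 0.96402
BRX→NXs→SLV→BRX: 4.784 × 0.354 × 0.5516 = 0.93415
Maximum is XEL→BRX→WYN→XEL at 1.0478; arbitrage exists.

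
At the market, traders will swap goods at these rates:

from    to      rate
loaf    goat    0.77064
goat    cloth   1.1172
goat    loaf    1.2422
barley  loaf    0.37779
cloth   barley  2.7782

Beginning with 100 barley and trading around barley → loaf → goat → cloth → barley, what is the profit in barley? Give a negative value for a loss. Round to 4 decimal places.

-9.6358

100 barley × 0.37779 = 37.779 loaf
37.779 loaf × 0.77064 = 29.11400856 goat
29.11400856 goat × 1.1172 = 32.526170363232 cloth
32.526170363232 cloth × 2.7782 = 90.3642065031311424 barley
Net change: 90.3642065031311424 − 100 = -9.6357934968688576 barley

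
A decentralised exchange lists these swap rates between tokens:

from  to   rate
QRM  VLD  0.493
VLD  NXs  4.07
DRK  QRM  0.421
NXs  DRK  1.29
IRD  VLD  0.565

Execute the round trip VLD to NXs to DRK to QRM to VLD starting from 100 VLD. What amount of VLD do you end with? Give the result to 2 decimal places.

100 VLD × 4.07 = 407 NXs
407 NXs × 1.29 = 525.03 DRK
525.03 DRK × 0.421 = 221.03763 QRM
221.03763 QRM × 0.493 = 108.97155159 VLD

108.97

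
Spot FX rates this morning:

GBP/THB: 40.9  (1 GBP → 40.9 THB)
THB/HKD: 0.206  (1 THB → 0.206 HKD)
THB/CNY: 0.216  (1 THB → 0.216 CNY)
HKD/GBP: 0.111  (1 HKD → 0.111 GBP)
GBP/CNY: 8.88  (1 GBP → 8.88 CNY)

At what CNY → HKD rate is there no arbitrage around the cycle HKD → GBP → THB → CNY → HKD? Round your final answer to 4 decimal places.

Known legs of the cycle: 0.111 × 40.9 × 0.216 = 0.9806184
For no arbitrage the full-cycle product must be 1, so the missing rate is 1 / 0.9806184 ≈ 1.019765.

1.0198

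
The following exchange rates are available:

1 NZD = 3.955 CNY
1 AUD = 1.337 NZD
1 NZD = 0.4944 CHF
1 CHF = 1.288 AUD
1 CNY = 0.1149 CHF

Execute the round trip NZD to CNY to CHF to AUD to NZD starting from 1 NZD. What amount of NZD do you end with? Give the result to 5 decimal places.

0.78255

1 NZD × 3.955 = 3.955 CNY
3.955 CNY × 0.1149 = 0.4544295 CHF
0.4544295 CHF × 1.288 = 0.585305196 AUD
0.585305196 AUD × 1.337 = 0.782553047052 NZD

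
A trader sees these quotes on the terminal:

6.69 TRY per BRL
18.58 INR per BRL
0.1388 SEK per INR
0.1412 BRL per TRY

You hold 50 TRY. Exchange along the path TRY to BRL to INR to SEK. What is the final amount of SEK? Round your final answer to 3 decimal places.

50 TRY × 0.1412 = 7.06 BRL
7.06 BRL × 18.58 = 131.1748 INR
131.1748 INR × 0.1388 = 18.20706224 SEK

18.207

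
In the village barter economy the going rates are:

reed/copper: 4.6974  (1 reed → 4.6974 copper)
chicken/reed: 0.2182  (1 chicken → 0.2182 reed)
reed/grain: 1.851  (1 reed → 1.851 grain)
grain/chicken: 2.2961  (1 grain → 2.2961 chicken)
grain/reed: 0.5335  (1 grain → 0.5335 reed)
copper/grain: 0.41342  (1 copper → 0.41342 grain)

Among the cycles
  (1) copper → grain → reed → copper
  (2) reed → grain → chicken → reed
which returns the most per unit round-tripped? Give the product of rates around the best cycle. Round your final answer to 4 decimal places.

(1) 0.41342 × 0.5335 × 4.6974 = 1.03606
(2) 1.851 × 2.2961 × 0.2182 = 0.92737
Highest is cycle (1) at 1.0361 (>1, arbitrage).

1.0361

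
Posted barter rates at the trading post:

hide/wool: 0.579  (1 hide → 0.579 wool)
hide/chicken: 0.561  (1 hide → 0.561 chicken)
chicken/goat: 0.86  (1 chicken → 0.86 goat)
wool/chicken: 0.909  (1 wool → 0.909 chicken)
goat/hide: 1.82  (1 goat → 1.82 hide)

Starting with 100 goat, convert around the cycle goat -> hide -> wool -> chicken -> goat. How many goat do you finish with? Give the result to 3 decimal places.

100 goat × 1.82 = 182 hide
182 hide × 0.579 = 105.378 wool
105.378 wool × 0.909 = 95.788602 chicken
95.788602 chicken × 0.86 = 82.37819772 goat

82.378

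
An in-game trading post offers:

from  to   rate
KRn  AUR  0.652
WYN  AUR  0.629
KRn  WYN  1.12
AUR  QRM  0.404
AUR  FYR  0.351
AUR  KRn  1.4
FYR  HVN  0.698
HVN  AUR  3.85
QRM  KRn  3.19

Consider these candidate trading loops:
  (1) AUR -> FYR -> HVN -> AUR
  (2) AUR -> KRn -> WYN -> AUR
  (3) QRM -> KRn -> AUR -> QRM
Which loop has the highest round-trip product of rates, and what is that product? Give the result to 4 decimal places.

(1) 0.351 × 0.698 × 3.85 = 0.94324
(2) 1.4 × 1.12 × 0.629 = 0.98627
(3) 3.19 × 0.652 × 0.404 = 0.84027
Highest is cycle (2) at 0.9863 (≤1, no arbitrage).

0.9863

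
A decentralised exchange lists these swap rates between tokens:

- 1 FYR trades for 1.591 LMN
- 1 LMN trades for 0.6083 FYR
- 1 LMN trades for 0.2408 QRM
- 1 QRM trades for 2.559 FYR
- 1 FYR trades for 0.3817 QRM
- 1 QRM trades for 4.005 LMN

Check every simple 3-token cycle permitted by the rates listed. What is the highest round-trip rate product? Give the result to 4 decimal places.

0.9804

LMN→QRM→FYR→LMN: 0.2408 × 2.559 × 1.591 = 0.98039
LMN→FYR→QRM→LMN: 0.6083 × 0.3817 × 4.005 = 0.92991
Maximum is LMN→QRM→FYR→LMN at 0.9804; no arbitrage — every cycle loses value.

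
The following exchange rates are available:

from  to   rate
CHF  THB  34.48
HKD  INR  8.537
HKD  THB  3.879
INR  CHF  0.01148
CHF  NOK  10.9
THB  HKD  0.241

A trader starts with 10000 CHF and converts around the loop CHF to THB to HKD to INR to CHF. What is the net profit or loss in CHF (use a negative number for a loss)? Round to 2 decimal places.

-1856.12

10000 CHF × 34.48 = 344800 THB
344800 THB × 0.241 = 83096.8 HKD
83096.8 HKD × 8.537 = 709397.3816 INR
709397.3816 INR × 0.01148 = 8143.881940768 CHF
Net change: 8143.881940768 − 10000 = -1856.118059232 CHF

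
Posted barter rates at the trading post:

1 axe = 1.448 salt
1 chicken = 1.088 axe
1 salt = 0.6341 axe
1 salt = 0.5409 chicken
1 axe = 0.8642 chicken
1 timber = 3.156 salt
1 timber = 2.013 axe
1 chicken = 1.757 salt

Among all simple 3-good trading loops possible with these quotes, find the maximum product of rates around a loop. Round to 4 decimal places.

salt→axe→chicken→salt: 0.6341 × 0.8642 × 1.757 = 0.96282
salt→chicken→axe→salt: 0.5409 × 1.088 × 1.448 = 0.85215
Maximum is salt→axe→chicken→salt at 0.9628; no arbitrage — every cycle loses value.

0.9628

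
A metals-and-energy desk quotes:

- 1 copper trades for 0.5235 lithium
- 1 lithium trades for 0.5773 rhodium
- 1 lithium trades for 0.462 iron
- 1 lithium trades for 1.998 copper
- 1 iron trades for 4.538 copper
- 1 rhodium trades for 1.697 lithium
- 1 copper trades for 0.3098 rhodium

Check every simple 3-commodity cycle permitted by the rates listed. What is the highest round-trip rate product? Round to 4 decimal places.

copper→lithium→iron→copper: 0.5235 × 0.462 × 4.538 = 1.09755
copper→rhodium→lithium→copper: 0.3098 × 1.697 × 1.998 = 1.05041
Maximum is copper→lithium→iron→copper at 1.0975; arbitrage exists.

1.0975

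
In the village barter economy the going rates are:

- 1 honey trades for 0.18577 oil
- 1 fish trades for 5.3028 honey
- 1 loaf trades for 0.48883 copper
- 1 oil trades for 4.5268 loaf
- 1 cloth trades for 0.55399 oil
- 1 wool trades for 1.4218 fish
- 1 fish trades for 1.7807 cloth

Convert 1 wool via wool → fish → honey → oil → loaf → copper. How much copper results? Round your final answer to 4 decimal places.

1 wool × 1.4218 = 1.4218 fish
1.4218 fish × 5.3028 = 7.53952104 honey
7.53952104 honey × 0.18577 = 1.4006168236008 oil
1.4006168236008 oil × 4.5268 = 6.34031223707610144 loaf
6.34031223707610144 loaf × 0.48883 = 3.0993348308499106669152 copper

3.0993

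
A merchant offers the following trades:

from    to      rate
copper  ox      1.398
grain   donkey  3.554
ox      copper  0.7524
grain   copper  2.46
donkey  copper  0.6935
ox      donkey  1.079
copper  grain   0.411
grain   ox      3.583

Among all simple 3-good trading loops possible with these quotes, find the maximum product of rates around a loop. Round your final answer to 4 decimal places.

grain→ox→copper→grain: 3.583 × 0.7524 × 0.411 = 1.10799
copper→ox→donkey→copper: 1.398 × 1.079 × 0.6935 = 1.04610
grain→donkey→copper→grain: 3.554 × 0.6935 × 0.411 = 1.01299
Maximum is grain→ox→copper→grain at 1.1080; arbitrage exists.

1.1080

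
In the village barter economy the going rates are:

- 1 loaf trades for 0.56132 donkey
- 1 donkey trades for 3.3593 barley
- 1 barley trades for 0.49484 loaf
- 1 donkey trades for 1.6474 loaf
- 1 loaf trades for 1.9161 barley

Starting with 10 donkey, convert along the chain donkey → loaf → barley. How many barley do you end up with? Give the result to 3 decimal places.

31.566

10 donkey × 1.6474 = 16.474 loaf
16.474 loaf × 1.9161 = 31.5658314 barley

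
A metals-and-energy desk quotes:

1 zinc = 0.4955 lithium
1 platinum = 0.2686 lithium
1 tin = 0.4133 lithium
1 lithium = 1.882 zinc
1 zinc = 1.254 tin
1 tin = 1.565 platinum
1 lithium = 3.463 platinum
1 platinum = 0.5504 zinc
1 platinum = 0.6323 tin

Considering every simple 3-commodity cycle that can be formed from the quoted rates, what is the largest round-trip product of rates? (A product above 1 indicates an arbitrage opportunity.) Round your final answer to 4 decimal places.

zinc→tin→platinum→zinc: 1.254 × 1.565 × 0.5504 = 1.08017
lithium→zinc→tin→lithium: 1.882 × 1.254 × 0.4133 = 0.97540
lithium→platinum→zinc→lithium: 3.463 × 0.5504 × 0.4955 = 0.94444
lithium→platinum→tin→lithium: 3.463 × 0.6323 × 0.4133 = 0.90498
Maximum is zinc→tin→platinum→zinc at 1.0802; arbitrage exists.

1.0802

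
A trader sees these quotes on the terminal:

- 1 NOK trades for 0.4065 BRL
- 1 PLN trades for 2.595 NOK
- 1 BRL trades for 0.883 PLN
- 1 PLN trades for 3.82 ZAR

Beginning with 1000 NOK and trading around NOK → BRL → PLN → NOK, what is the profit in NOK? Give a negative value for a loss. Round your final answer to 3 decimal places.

1000 NOK × 0.4065 = 406.5 BRL
406.5 BRL × 0.883 = 358.9395 PLN
358.9395 PLN × 2.595 = 931.4480025 NOK
Net change: 931.4480025 − 1000 = -68.5519975 NOK

-68.552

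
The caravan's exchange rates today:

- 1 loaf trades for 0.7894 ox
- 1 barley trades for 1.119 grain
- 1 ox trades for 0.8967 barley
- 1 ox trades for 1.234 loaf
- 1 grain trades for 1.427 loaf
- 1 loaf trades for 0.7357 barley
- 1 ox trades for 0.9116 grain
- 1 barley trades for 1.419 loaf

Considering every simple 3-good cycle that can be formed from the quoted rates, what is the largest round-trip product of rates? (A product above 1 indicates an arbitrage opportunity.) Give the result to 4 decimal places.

grain→loaf→barley→grain: 1.427 × 0.7357 × 1.119 = 1.17478
grain→loaf→ox→grain: 1.427 × 0.7894 × 0.9116 = 1.02689
barley→loaf→ox→barley: 1.419 × 0.7894 × 0.8967 = 1.00445
Maximum is grain→loaf→barley→grain at 1.1748; arbitrage exists.

1.1748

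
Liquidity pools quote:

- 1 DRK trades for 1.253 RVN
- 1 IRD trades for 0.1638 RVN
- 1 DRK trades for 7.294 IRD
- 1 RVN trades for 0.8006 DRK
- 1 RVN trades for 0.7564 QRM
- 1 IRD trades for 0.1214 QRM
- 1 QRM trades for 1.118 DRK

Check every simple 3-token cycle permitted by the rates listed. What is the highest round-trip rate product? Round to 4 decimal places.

1.0596

QRM→DRK→RVN→QRM: 1.118 × 1.253 × 0.7564 = 1.05961
IRD→QRM→DRK→IRD: 0.1214 × 1.118 × 7.294 = 0.98998
IRD→RVN→DRK→IRD: 0.1638 × 0.8006 × 7.294 = 0.95652
Maximum is QRM→DRK→RVN→QRM at 1.0596; arbitrage exists.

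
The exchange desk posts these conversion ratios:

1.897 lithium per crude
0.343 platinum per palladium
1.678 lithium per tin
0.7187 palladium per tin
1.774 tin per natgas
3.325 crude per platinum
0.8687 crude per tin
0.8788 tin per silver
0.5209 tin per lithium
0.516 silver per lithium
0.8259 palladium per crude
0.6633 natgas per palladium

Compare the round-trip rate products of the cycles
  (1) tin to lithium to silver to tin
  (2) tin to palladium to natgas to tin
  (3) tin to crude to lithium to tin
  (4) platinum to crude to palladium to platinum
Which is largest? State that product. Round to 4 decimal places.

(1) 1.678 × 0.516 × 0.8788 = 0.76091
(2) 0.7187 × 0.6633 × 1.774 = 0.84569
(3) 0.8687 × 1.897 × 0.5209 = 0.85840
(4) 3.325 × 0.8259 × 0.343 = 0.94192
Highest is cycle (4) at 0.9419 (≤1, no arbitrage).

0.9419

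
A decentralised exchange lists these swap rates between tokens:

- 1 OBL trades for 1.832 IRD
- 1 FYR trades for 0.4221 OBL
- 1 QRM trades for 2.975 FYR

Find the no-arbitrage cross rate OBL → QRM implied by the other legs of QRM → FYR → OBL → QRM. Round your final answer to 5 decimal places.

0.79634

Known legs of the cycle: 2.975 × 0.4221 = 1.2557475
For no arbitrage the full-cycle product must be 1, so the missing rate is 1 / 1.2557475 ≈ 0.7963384.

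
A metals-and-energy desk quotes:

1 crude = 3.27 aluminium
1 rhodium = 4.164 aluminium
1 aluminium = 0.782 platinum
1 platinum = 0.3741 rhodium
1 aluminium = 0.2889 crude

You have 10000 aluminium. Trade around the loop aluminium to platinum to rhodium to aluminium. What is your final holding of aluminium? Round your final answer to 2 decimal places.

12181.62

10000 aluminium × 0.782 = 7820 platinum
7820 platinum × 0.3741 = 2925.462 rhodium
2925.462 rhodium × 4.164 = 12181.623768 aluminium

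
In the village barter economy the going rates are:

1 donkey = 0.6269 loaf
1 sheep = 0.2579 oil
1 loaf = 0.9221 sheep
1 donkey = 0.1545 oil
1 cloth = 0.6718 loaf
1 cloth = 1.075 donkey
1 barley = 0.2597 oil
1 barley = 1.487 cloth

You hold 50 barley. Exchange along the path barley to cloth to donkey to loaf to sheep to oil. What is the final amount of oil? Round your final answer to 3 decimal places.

11.916

50 barley × 1.487 = 74.35 cloth
74.35 cloth × 1.075 = 79.92625 donkey
79.92625 donkey × 0.6269 = 50.105766125 loaf
50.105766125 loaf × 0.9221 = 46.2025269438625 sheep
46.2025269438625 sheep × 0.2579 = 11.91563169882213875 oil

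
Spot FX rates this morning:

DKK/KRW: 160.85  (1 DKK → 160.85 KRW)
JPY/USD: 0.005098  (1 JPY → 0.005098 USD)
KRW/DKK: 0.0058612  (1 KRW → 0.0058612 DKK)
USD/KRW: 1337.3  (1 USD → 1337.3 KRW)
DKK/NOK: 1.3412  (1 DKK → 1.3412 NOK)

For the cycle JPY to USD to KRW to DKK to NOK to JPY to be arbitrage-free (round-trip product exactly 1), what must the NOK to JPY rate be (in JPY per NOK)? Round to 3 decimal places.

18.659

Known legs of the cycle: 0.005098 × 1337.3 × 0.0058612 × 1.3412 = 0.053593085518895776
For no arbitrage the full-cycle product must be 1, so the missing rate is 1 / 0.053593085518895776 ≈ 18.65912.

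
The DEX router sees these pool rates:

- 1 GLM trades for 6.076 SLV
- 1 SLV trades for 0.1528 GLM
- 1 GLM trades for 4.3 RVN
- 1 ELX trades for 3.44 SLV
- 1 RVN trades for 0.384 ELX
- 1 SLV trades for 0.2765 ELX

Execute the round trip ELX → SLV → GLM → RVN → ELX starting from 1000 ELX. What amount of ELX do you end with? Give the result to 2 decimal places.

1000 ELX × 3.44 = 3440 SLV
3440 SLV × 0.1528 = 525.632 GLM
525.632 GLM × 4.3 = 2260.2176 RVN
2260.2176 RVN × 0.384 = 867.9235584 ELX

867.92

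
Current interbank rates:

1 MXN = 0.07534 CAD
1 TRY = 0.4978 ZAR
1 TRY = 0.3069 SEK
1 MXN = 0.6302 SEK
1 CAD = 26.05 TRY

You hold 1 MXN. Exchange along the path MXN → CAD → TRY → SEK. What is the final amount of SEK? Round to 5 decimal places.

0.60232

1 MXN × 0.07534 = 0.07534 CAD
0.07534 CAD × 26.05 = 1.962607 TRY
1.962607 TRY × 0.3069 = 0.6023240883 SEK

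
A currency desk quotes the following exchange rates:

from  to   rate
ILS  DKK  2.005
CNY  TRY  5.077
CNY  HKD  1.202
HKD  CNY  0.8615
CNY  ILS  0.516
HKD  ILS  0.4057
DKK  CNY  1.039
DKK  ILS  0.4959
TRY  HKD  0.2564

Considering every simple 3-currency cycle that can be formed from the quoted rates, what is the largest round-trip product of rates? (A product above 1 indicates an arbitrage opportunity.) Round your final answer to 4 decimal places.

1.1215

TRY→HKD→CNY→TRY: 0.2564 × 0.8615 × 5.077 = 1.12145
ILS→DKK→CNY→ILS: 2.005 × 1.039 × 0.516 = 1.07493
Maximum is TRY→HKD→CNY→TRY at 1.1215; arbitrage exists.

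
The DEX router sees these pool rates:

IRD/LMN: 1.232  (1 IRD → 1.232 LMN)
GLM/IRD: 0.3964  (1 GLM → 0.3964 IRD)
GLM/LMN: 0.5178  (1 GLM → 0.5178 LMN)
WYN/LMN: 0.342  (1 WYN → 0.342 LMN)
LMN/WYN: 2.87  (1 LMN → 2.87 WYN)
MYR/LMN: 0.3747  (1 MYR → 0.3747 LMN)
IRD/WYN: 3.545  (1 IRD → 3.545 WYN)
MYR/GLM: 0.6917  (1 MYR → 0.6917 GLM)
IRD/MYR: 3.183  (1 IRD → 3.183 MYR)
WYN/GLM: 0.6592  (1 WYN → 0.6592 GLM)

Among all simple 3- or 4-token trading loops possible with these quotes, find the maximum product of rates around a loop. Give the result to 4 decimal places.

WYN→GLM→LMN→WYN: 0.6592 × 0.5178 × 2.87 = 0.97963
IRD→WYN→GLM→IRD: 3.545 × 0.6592 × 0.3964 = 0.92633
IRD→LMN→WYN→GLM→IRD: 1.232 × 2.87 × 0.6592 × 0.3964 = 0.92394
MYR→GLM→IRD→MYR: 0.6917 × 0.3964 × 3.183 = 0.87275
Maximum is WYN→GLM→LMN→WYN at 0.9796; no arbitrage — every cycle loses value.

0.9796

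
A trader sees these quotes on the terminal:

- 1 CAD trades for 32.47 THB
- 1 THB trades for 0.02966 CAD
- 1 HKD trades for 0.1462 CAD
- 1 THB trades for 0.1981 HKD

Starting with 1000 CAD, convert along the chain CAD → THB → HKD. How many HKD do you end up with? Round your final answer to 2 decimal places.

1000 CAD × 32.47 = 32470 THB
32470 THB × 0.1981 = 6432.307 HKD

6432.31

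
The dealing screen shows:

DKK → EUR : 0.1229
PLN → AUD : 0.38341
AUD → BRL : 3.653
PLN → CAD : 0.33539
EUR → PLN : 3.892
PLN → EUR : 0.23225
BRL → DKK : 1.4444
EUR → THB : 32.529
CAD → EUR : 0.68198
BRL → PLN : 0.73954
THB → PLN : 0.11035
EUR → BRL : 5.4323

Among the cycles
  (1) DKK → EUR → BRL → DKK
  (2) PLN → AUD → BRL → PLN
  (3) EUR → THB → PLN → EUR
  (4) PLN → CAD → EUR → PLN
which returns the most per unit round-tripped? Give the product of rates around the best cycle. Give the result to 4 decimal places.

1.0358

(1) 0.1229 × 5.4323 × 1.4444 = 0.96432
(2) 0.38341 × 3.653 × 0.73954 = 1.03580
(3) 32.529 × 0.11035 × 0.23225 = 0.83368
(4) 0.33539 × 0.68198 × 3.892 = 0.89021
Highest is cycle (2) at 1.0358 (>1, arbitrage).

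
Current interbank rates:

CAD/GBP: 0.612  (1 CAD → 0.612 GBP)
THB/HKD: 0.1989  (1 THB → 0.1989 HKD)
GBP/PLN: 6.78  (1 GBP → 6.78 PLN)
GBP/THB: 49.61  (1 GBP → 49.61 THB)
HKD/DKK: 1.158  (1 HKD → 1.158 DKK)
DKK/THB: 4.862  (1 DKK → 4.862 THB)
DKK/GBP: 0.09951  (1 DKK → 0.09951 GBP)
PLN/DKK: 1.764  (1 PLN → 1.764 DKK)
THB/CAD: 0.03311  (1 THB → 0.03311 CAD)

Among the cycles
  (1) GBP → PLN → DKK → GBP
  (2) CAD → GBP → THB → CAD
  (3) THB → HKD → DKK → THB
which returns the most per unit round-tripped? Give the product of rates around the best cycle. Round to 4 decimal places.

(1) 6.78 × 1.764 × 0.09951 = 1.19013
(2) 0.612 × 49.61 × 0.03311 = 1.00526
(3) 0.1989 × 1.158 × 4.862 = 1.11985
Highest is cycle (1) at 1.1901 (>1, arbitrage).

1.1901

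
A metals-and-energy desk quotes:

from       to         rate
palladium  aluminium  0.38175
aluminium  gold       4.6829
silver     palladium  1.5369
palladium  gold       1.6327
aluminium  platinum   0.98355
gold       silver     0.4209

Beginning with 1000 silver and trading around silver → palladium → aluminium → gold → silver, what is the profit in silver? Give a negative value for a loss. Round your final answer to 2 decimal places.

1000 silver × 1.5369 = 1536.9 palladium
1536.9 palladium × 0.38175 = 586.711575 aluminium
586.711575 aluminium × 4.6829 = 2747.5116345675 gold
2747.5116345675 gold × 0.4209 = 1156.42764698946075 silver
Net change: 1156.42764698946075 − 1000 = 156.42764698946075 silver

156.43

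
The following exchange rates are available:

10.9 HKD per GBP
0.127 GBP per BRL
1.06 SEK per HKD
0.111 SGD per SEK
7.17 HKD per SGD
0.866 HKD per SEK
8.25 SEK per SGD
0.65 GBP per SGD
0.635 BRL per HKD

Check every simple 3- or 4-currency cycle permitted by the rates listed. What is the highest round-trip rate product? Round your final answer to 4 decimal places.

HKD→BRL→GBP→HKD: 0.635 × 0.127 × 10.9 = 0.87903
HKD→SEK→SGD→HKD: 1.06 × 0.111 × 7.17 = 0.84362
HKD→SEK→SGD→GBP→HKD: 1.06 × 0.111 × 0.65 × 10.9 = 0.83362
Maximum is HKD→BRL→GBP→HKD at 0.8790; no arbitrage — every cycle loses value.

0.8790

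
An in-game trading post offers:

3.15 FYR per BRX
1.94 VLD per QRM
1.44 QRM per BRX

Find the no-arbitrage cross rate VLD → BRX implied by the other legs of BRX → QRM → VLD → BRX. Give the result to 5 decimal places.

Known legs of the cycle: 1.44 × 1.94 = 2.7936
For no arbitrage the full-cycle product must be 1, so the missing rate is 1 / 2.7936 ≈ 0.3579611.

0.35796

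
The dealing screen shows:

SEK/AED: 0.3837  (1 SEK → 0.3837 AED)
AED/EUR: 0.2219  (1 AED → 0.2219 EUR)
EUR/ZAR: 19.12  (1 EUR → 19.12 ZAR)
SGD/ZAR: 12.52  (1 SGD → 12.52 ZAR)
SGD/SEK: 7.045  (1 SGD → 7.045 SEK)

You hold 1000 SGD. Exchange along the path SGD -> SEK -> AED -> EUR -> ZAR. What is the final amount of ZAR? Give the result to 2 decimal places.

1000 SGD × 7.045 = 7045 SEK
7045 SEK × 0.3837 = 2703.1665 AED
2703.1665 AED × 0.2219 = 599.83264635 EUR
599.83264635 EUR × 19.12 = 11468.800198212 ZAR

11468.80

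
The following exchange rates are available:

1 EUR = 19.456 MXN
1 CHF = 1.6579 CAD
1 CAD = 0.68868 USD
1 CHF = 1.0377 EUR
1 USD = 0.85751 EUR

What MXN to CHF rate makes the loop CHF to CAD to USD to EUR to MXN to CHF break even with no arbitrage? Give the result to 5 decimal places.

Known legs of the cycle: 1.6579 × 0.68868 × 0.85751 × 19.456 = 19.04884084653944832
For no arbitrage the full-cycle product must be 1, so the missing rate is 1 / 19.04884084653944832 ≈ 0.0524966.

0.05250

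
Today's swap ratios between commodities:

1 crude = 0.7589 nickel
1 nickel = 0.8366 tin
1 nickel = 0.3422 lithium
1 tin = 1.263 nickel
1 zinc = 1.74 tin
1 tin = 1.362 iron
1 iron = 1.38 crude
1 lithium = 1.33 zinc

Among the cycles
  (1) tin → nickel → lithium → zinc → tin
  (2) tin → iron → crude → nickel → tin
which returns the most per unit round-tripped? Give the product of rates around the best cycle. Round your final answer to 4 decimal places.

(1) 1.263 × 0.3422 × 1.33 × 1.74 = 1.00019
(2) 1.362 × 1.38 × 0.7589 × 0.8366 = 1.19332
Highest is cycle (2) at 1.1933 (>1, arbitrage).

1.1933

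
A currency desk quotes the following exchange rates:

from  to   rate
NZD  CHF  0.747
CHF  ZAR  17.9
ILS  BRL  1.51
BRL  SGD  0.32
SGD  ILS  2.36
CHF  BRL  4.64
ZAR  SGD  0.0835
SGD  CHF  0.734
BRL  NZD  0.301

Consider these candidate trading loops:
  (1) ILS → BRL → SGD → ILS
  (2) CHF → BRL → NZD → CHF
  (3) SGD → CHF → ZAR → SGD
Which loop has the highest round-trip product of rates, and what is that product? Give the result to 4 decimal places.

(1) 1.51 × 0.32 × 2.36 = 1.14035
(2) 4.64 × 0.301 × 0.747 = 1.04329
(3) 0.734 × 17.9 × 0.0835 = 1.09707
Highest is cycle (1) at 1.1404 (>1, arbitrage).

1.1404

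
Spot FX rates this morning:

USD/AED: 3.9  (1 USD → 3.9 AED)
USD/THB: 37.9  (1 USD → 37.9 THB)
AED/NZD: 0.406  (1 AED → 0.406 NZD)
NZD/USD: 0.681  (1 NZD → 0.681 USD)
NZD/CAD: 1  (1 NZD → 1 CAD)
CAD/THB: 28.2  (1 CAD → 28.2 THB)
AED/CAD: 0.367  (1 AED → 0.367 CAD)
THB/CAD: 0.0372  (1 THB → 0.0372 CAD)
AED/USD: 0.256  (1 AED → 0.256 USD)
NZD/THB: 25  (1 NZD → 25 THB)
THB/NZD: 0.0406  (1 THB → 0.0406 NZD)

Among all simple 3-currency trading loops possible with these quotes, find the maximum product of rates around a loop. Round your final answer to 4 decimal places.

1.1449

NZD→CAD→THB→NZD: 1 × 28.2 × 0.0406 = 1.14492
NZD→USD→AED→NZD: 0.681 × 3.9 × 0.406 = 1.07830
NZD→USD→THB→NZD: 0.681 × 37.9 × 0.0406 = 1.04788
Maximum is NZD→CAD→THB→NZD at 1.1449; arbitrage exists.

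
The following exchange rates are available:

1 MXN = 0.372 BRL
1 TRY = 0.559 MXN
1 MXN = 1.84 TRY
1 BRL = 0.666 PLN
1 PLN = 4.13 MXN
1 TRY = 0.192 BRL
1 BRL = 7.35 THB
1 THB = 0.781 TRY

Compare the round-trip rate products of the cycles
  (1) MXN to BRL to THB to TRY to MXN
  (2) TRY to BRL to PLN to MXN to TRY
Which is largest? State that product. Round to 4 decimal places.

1.1937

(1) 0.372 × 7.35 × 0.781 × 0.559 = 1.19369
(2) 0.192 × 0.666 × 4.13 × 1.84 = 0.97172
Highest is cycle (1) at 1.1937 (>1, arbitrage).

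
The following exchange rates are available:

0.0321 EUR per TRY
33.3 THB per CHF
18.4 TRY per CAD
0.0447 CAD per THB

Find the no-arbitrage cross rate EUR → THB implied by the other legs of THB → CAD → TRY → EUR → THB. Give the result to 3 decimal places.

37.876

Known legs of the cycle: 0.0447 × 18.4 × 0.0321 = 0.026401608
For no arbitrage the full-cycle product must be 1, so the missing rate is 1 / 0.026401608 ≈ 37.87648.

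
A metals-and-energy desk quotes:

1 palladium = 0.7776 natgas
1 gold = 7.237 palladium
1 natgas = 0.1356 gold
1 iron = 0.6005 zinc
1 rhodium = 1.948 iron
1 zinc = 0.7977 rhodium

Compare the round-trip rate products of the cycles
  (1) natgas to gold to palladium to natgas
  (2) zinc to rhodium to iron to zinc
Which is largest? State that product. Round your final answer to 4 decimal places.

(1) 0.1356 × 7.237 × 0.7776 = 0.76309
(2) 0.7977 × 1.948 × 0.6005 = 0.93313
Highest is cycle (2) at 0.9331 (≤1, no arbitrage).

0.9331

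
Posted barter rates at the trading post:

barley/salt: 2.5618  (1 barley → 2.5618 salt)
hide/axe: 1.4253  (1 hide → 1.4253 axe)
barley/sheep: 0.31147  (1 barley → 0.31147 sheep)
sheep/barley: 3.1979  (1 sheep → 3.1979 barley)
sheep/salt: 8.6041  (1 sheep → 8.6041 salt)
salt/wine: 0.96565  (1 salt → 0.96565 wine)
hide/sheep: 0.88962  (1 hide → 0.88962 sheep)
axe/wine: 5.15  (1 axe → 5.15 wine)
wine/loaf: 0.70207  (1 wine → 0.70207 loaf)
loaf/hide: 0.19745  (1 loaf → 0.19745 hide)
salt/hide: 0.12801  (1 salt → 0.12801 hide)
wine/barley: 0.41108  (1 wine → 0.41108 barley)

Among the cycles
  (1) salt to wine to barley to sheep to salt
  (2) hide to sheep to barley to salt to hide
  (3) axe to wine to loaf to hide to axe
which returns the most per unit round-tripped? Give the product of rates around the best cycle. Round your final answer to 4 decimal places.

1.0638

(1) 0.96565 × 0.41108 × 0.31147 × 8.6041 = 1.06382
(2) 0.88962 × 3.1979 × 2.5618 × 0.12801 = 0.93295
(3) 5.15 × 0.70207 × 0.19745 × 1.4253 = 1.01754
Highest is cycle (1) at 1.0638 (>1, arbitrage).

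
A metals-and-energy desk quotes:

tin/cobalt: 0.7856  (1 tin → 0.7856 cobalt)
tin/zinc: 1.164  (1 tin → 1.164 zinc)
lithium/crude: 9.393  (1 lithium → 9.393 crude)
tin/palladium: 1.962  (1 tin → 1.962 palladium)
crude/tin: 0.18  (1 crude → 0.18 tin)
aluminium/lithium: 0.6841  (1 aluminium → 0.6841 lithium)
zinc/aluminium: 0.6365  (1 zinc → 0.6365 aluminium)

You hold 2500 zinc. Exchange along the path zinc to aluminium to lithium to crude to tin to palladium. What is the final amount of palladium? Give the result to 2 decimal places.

3611.05

2500 zinc × 0.6365 = 1591.25 aluminium
1591.25 aluminium × 0.6841 = 1088.574125 lithium
1088.574125 lithium × 9.393 = 10224.976756125 crude
10224.976756125 crude × 0.18 = 1840.4958161025 tin
1840.4958161025 tin × 1.962 = 3611.052791193105 palladium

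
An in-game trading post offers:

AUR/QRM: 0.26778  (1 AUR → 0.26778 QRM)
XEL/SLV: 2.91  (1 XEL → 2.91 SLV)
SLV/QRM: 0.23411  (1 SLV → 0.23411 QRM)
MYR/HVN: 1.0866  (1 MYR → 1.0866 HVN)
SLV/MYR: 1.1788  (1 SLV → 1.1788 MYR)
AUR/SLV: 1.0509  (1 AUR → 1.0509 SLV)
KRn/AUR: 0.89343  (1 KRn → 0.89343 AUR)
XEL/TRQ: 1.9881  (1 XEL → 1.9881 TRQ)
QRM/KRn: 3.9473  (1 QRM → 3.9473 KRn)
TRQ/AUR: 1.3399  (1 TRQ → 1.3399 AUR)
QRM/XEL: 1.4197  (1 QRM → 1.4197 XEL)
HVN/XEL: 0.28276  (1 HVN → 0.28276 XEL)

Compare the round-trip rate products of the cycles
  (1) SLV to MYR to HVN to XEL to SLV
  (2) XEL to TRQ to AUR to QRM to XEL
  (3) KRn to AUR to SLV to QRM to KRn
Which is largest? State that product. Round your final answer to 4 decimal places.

(1) 1.1788 × 1.0866 × 0.28276 × 2.91 = 1.05395
(2) 1.9881 × 1.3399 × 0.26778 × 1.4197 = 1.01271
(3) 0.89343 × 1.0509 × 0.23411 × 3.9473 = 0.86764
Highest is cycle (1) at 1.0540 (>1, arbitrage).

1.0540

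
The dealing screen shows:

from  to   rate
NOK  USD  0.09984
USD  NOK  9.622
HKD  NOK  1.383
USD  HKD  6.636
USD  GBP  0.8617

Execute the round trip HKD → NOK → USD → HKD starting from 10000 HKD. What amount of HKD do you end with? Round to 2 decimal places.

10000 HKD × 1.383 = 13830 NOK
13830 NOK × 0.09984 = 1380.7872 USD
1380.7872 USD × 6.636 = 9162.9038592 HKD

9162.90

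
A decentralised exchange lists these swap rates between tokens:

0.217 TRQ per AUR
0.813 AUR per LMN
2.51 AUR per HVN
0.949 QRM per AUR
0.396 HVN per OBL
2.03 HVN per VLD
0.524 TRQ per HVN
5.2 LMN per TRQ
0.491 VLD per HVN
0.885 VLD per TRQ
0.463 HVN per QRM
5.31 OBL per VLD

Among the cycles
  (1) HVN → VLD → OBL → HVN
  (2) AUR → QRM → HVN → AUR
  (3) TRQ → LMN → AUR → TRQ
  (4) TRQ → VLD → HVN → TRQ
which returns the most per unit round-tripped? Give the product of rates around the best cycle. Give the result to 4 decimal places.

1.1029

(1) 0.491 × 5.31 × 0.396 = 1.03246
(2) 0.949 × 0.463 × 2.51 = 1.10286
(3) 5.2 × 0.813 × 0.217 = 0.91739
(4) 0.885 × 2.03 × 0.524 = 0.94139
Highest is cycle (2) at 1.1029 (>1, arbitrage).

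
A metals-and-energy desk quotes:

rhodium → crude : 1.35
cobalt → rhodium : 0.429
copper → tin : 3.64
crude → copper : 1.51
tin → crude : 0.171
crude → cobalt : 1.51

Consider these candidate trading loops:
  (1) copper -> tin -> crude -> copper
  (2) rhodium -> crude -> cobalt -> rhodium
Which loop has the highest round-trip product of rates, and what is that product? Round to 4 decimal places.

(1) 3.64 × 0.171 × 1.51 = 0.93988
(2) 1.35 × 1.51 × 0.429 = 0.87452
Highest is cycle (1) at 0.9399 (≤1, no arbitrage).

0.9399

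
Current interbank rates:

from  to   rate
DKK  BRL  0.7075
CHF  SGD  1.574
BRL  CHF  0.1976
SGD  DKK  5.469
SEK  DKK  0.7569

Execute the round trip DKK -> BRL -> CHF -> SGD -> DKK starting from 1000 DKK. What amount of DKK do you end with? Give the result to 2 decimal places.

1000 DKK × 0.7075 = 707.5 BRL
707.5 BRL × 0.1976 = 139.802 CHF
139.802 CHF × 1.574 = 220.048348 SGD
220.048348 SGD × 5.469 = 1203.444415212 DKK

1203.44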